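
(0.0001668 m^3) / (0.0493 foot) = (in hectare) 1.11e-06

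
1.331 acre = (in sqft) 5.798e+04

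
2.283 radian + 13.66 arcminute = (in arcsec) 4.717e+05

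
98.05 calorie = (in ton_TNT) 9.805e-08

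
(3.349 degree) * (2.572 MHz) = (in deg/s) 8.614e+06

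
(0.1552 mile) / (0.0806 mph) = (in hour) 1.926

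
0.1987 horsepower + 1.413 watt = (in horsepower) 0.2006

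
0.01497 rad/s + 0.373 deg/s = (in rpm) 0.2051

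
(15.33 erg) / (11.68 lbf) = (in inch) 1.162e-06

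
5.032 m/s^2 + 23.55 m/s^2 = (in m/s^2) 28.58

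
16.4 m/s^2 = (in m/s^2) 16.4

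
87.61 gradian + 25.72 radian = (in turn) 4.312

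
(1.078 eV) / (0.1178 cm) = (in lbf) 3.296e-17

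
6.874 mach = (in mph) 5236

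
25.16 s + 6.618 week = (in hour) 1112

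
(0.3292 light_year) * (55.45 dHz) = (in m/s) 1.727e+16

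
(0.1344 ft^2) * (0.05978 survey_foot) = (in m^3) 0.0002275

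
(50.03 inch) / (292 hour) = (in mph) 2.704e-06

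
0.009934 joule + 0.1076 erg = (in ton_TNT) 2.374e-12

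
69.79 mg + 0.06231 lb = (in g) 28.33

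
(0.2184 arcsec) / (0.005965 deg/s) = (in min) 0.0001695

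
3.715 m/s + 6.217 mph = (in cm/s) 649.4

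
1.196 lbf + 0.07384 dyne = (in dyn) 5.32e+05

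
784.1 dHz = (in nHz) 7.841e+10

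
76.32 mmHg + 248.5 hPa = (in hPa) 350.3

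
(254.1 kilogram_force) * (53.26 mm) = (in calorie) 31.72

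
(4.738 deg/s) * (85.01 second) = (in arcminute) 2.417e+04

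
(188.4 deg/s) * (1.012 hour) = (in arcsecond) 2.471e+09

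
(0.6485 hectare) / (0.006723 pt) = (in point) 7.751e+12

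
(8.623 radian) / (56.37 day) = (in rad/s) 1.771e-06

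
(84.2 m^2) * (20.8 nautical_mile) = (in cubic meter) 3.244e+06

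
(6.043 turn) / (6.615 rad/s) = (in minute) 0.09566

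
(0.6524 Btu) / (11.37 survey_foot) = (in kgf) 20.25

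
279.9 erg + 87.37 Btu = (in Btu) 87.37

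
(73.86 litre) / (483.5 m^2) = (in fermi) 1.528e+11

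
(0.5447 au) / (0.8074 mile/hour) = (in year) 7159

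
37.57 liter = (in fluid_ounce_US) 1270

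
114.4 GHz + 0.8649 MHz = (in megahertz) 1.144e+05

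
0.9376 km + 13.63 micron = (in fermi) 9.376e+17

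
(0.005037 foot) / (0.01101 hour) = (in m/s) 3.873e-05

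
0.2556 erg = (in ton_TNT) 6.109e-18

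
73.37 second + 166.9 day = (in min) 2.403e+05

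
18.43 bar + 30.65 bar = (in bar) 49.08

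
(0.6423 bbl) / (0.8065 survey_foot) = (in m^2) 0.4154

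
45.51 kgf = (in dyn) 4.463e+07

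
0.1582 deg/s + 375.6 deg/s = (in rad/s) 6.558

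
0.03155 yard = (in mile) 1.793e-05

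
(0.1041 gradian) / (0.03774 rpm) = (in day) 4.789e-06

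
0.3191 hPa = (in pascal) 31.91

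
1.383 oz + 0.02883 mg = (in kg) 0.03921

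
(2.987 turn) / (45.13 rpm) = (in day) 4.596e-05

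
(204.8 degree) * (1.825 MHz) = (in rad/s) 6.523e+06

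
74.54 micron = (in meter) 7.454e-05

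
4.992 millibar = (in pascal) 499.2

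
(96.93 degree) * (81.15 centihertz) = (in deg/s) 78.66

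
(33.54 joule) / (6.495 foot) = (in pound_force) 3.809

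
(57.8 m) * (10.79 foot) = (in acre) 0.04697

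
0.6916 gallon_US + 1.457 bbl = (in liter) 234.3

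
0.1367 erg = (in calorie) 3.267e-09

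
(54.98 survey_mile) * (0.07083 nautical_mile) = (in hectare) 1161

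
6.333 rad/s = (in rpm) 60.48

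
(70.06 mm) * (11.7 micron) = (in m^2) 8.197e-07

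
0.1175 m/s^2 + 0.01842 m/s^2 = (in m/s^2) 0.1359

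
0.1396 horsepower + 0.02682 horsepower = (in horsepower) 0.1664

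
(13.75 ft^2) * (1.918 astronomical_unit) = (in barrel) 2.305e+12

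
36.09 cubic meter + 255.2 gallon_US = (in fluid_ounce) 1.253e+06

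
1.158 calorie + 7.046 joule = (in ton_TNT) 2.842e-09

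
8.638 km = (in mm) 8.638e+06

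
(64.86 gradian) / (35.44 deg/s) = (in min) 0.02745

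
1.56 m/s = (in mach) 0.004581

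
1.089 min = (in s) 65.34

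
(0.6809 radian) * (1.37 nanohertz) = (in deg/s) 5.345e-08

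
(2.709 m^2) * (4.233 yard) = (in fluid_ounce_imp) 3.69e+05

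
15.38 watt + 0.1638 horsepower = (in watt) 137.5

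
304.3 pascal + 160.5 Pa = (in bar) 0.004648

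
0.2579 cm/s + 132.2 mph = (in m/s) 59.1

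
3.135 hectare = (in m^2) 3.135e+04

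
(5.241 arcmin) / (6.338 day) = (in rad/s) 2.784e-09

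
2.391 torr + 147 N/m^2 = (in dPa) 4658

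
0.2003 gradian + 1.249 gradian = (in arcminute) 78.26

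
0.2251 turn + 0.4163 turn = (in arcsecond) 8.313e+05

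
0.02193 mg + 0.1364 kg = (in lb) 0.3007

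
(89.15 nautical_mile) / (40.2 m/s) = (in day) 0.04754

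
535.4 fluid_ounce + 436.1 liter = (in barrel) 2.843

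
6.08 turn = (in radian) 38.2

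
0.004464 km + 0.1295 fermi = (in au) 2.984e-11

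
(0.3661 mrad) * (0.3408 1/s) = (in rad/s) 0.0001248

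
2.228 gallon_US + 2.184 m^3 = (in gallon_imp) 482.3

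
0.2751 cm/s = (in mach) 8.079e-06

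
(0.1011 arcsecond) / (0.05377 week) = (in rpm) 1.439e-10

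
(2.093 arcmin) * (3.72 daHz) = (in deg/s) 1.298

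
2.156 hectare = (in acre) 5.328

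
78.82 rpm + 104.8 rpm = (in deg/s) 1102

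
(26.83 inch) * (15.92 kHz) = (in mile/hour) 2.427e+04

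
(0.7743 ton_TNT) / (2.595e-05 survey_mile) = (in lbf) 1.744e+10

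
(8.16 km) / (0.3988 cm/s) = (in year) 0.06488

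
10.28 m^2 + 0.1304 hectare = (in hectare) 0.1314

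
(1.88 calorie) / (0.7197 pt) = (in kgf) 3159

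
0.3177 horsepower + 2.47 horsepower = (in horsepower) 2.788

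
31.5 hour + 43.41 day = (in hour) 1073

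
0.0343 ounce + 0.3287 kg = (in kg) 0.3297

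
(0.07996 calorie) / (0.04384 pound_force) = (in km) 0.001716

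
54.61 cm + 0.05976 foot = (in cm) 56.43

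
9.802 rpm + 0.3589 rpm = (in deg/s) 60.97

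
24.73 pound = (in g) 1.122e+04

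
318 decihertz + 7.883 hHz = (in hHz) 8.201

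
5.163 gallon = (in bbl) 0.1229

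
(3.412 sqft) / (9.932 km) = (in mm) 0.03192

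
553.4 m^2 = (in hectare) 0.05534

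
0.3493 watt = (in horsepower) 0.0004684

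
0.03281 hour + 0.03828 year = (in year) 0.03828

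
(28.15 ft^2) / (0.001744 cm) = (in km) 150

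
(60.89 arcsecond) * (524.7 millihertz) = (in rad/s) 0.0001549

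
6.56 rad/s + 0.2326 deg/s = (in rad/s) 6.564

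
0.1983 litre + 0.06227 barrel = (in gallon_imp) 2.221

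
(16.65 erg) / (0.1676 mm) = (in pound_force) 0.002233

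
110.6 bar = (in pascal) 1.106e+07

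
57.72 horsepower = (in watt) 4.304e+04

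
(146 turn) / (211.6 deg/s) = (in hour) 0.069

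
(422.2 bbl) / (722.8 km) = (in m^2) 9.287e-05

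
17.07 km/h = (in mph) 10.61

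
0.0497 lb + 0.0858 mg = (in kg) 0.02254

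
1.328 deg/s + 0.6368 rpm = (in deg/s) 5.149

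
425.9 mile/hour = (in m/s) 190.4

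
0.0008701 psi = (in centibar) 0.005999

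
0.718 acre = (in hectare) 0.2906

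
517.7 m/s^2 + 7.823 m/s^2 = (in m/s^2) 525.5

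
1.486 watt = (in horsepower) 0.001993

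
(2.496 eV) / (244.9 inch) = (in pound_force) 1.445e-20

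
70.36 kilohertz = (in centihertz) 7.036e+06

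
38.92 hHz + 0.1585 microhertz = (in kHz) 3.892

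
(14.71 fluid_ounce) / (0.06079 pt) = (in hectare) 0.002029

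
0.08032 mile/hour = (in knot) 0.0698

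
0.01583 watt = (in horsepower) 2.123e-05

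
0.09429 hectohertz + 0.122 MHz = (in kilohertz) 122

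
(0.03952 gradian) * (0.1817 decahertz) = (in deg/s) 0.06463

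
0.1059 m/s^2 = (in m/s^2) 0.1059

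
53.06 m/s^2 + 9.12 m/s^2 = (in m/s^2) 62.18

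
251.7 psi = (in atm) 17.13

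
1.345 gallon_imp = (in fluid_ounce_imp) 215.2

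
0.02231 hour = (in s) 80.32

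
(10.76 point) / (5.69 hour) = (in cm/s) 1.853e-05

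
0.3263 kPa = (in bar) 0.003263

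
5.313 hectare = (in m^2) 5.313e+04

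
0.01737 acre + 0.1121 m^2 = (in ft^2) 757.8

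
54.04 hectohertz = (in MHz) 0.005404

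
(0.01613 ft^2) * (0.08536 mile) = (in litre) 205.9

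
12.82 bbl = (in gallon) 538.4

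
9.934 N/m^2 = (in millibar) 0.09934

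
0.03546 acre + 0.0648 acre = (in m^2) 405.7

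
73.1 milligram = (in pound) 0.0001612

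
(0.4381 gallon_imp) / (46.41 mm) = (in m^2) 0.04291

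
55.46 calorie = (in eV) 1.448e+21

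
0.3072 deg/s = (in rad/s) 0.005362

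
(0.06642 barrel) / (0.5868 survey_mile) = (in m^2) 1.118e-05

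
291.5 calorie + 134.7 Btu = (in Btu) 135.9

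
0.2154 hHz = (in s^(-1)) 21.54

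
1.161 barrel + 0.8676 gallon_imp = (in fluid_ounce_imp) 6635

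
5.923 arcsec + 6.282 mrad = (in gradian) 0.4018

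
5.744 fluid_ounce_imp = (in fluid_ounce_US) 5.519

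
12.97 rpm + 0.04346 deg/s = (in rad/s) 1.359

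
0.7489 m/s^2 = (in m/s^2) 0.7489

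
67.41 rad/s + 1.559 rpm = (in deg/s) 3872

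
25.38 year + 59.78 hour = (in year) 25.39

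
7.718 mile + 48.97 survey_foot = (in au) 8.313e-08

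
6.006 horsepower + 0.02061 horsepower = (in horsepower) 6.027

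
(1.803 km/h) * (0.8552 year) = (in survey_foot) 4.432e+07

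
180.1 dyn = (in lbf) 0.0004049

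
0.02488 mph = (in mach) 3.266e-05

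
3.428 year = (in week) 178.7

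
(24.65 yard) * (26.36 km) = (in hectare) 59.42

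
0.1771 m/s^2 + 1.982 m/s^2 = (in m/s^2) 2.159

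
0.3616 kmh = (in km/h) 0.3616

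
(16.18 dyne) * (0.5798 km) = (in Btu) 8.892e-05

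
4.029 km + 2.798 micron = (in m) 4029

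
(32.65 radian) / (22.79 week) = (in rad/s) 2.369e-06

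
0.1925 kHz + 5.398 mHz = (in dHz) 1925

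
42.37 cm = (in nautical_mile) 0.0002288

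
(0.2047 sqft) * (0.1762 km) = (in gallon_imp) 737.1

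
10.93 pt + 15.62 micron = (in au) 2.588e-14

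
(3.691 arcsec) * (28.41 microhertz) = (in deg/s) 2.913e-08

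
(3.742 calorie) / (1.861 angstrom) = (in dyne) 8.413e+15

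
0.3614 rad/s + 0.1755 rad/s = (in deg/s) 30.76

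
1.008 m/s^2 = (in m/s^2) 1.008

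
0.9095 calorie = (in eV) 2.375e+19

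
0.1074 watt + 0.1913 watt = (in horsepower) 0.0004006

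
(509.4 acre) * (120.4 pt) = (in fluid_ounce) 2.961e+09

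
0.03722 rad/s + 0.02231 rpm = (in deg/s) 2.266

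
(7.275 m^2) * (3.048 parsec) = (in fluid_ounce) 2.314e+22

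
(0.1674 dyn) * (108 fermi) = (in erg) 1.808e-12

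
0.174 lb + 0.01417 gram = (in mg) 7.894e+04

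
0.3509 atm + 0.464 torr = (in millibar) 356.2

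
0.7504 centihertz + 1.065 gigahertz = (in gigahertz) 1.065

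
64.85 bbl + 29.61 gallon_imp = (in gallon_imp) 2298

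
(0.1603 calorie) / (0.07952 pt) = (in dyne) 2.391e+09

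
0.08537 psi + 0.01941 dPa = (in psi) 0.08537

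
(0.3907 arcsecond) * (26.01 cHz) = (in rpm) 4.705e-06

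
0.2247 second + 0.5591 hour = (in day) 0.0233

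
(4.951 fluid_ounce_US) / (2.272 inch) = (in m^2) 0.002537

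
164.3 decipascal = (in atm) 0.0001622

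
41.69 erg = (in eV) 2.602e+13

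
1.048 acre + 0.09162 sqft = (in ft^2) 4.565e+04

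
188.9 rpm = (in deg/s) 1133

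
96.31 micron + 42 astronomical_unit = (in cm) 6.283e+14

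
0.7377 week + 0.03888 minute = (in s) 4.462e+05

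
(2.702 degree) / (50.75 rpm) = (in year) 2.814e-10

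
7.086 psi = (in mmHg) 366.5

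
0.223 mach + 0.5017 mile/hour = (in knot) 148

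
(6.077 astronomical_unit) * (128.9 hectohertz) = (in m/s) 1.172e+16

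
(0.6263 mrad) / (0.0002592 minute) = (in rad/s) 0.04027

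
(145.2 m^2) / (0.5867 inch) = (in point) 2.762e+07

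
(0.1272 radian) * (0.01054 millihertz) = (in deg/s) 7.682e-05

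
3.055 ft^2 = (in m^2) 0.2838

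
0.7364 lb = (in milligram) 3.34e+05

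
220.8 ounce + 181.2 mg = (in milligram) 6.26e+06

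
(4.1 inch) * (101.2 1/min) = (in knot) 0.3414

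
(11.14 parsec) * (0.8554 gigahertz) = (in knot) 5.716e+26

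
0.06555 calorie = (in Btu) 0.0002599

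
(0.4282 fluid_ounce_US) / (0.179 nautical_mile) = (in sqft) 4.112e-07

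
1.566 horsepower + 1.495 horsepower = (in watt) 2283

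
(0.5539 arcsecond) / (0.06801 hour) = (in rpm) 1.047e-07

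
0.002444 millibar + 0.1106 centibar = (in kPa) 0.1108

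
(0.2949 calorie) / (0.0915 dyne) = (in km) 1348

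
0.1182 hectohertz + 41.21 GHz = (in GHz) 41.21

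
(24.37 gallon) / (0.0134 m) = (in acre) 0.001701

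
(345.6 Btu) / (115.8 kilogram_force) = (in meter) 321.1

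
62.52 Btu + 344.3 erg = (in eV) 4.117e+23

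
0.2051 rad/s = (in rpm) 1.959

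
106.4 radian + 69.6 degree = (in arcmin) 3.7e+05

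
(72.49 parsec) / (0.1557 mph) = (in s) 3.214e+19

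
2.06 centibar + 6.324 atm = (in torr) 4822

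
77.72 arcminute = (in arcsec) 4663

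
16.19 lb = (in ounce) 259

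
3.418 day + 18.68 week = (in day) 134.2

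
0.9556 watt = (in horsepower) 0.001281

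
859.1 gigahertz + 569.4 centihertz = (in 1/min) 5.155e+13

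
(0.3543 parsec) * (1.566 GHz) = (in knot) 3.328e+25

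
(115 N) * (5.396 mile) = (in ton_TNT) 0.0002387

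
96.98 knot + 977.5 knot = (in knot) 1074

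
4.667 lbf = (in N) 20.76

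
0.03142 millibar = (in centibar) 0.003142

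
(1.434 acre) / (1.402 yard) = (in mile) 2.813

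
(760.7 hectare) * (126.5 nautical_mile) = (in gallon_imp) 3.92e+14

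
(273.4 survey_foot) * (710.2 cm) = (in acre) 0.1462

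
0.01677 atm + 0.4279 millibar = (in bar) 0.01742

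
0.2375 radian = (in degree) 13.61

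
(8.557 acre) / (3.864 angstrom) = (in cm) 8.962e+15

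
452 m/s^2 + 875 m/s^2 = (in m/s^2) 1327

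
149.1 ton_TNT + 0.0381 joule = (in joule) 6.238e+11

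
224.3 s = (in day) 0.002596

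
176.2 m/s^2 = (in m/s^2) 176.2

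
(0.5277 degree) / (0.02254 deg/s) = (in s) 23.41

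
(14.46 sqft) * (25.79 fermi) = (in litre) 3.465e-11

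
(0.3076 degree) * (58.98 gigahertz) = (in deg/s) 1.814e+10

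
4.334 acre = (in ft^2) 1.888e+05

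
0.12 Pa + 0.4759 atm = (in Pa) 4.822e+04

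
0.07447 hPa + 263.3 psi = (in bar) 18.15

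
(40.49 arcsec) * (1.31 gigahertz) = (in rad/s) 2.572e+05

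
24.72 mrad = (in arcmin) 84.98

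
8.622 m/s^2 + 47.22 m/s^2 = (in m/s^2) 55.84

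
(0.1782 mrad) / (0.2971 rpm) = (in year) 1.816e-10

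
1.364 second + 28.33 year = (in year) 28.33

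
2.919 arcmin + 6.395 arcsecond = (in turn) 0.0001401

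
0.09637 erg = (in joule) 9.637e-09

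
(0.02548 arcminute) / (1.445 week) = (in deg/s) 4.859e-10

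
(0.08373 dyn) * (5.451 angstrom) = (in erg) 4.564e-09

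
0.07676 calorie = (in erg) 3.212e+06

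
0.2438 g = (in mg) 243.8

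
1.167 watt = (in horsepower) 0.001565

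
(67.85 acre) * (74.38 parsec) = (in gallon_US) 1.665e+26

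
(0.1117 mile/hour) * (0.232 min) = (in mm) 695.1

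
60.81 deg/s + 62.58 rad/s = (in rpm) 607.7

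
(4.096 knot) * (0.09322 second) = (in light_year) 2.076e-17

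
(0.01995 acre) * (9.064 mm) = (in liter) 731.8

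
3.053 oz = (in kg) 0.08655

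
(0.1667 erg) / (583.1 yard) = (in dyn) 3.126e-06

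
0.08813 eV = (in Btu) 1.338e-23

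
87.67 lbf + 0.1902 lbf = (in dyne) 3.908e+07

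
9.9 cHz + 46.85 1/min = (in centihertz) 87.98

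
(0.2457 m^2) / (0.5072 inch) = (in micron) 1.907e+07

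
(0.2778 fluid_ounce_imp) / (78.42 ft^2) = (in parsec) 3.511e-23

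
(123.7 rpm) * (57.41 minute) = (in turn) 7102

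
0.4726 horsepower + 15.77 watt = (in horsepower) 0.4937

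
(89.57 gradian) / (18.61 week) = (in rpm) 1.194e-06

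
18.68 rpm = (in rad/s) 1.956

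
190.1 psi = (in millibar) 1.311e+04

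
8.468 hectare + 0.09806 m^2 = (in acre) 20.92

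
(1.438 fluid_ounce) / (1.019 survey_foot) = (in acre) 3.383e-08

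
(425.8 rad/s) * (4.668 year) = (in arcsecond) 1.293e+16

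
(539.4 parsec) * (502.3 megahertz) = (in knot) 1.625e+28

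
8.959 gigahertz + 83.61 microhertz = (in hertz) 8.959e+09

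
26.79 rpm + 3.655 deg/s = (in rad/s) 2.869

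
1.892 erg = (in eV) 1.181e+12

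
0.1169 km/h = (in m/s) 0.03247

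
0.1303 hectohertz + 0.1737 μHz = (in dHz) 130.3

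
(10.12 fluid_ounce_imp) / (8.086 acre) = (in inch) 3.459e-07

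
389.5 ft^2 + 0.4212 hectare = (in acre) 1.05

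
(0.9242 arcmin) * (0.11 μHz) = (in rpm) 2.824e-10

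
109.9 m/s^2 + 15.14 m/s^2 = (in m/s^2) 125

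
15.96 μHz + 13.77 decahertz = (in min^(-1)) 8262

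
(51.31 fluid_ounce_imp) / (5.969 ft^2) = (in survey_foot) 0.008625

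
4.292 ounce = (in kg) 0.1217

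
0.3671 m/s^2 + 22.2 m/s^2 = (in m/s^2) 22.57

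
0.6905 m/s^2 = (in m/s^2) 0.6905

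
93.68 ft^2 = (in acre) 0.002151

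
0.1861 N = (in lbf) 0.04184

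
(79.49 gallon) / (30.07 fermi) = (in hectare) 1.001e+09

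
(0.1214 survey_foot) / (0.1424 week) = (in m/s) 4.296e-07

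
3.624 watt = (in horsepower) 0.00486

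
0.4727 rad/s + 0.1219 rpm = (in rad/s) 0.4855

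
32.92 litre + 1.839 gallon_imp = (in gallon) 10.91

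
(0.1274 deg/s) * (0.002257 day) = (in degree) 24.84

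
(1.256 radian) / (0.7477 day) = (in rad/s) 1.944e-05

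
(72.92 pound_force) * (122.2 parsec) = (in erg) 1.223e+28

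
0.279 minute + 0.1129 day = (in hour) 2.714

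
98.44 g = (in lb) 0.217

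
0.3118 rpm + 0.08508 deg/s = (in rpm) 0.326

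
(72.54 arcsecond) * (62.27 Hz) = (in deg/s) 1.255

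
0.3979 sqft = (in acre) 9.135e-06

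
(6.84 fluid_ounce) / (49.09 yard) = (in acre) 1.114e-09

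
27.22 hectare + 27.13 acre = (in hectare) 38.2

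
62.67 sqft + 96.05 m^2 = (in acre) 0.02517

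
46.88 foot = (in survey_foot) 46.88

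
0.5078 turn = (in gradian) 203.1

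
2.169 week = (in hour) 364.4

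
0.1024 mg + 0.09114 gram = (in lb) 0.0002012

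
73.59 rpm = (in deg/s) 441.5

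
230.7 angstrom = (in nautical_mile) 1.246e-11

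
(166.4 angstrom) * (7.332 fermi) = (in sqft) 1.313e-21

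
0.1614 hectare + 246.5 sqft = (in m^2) 1637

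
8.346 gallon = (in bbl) 0.1987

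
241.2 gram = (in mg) 2.412e+05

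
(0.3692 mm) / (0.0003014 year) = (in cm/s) 3.884e-06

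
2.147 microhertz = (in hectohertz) 2.147e-08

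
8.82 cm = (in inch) 3.472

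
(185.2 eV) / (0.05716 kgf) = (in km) 5.293e-20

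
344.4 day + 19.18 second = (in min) 4.959e+05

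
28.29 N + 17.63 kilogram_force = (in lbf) 45.23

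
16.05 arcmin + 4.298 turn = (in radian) 27.01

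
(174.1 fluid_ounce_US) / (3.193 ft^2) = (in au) 1.16e-13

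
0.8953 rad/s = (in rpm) 8.549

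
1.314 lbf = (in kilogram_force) 0.596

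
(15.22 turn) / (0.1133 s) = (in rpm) 8060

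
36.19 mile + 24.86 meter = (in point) 1.652e+08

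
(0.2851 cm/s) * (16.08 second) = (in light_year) 4.846e-18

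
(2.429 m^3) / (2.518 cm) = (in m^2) 96.47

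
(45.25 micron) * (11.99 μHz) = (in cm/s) 5.425e-08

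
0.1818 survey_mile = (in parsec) 9.482e-15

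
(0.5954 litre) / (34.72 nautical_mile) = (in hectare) 9.26e-13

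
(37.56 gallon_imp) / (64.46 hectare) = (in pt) 0.0007509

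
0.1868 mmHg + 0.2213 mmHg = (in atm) 0.000537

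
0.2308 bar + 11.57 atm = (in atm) 11.8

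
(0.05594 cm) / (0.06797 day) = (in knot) 1.852e-07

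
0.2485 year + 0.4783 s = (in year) 0.2485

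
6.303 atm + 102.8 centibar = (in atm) 7.318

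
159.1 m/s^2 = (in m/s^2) 159.1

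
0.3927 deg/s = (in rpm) 0.06545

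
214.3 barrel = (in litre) 3.407e+04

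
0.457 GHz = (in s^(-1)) 4.57e+08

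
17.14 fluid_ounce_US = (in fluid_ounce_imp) 17.84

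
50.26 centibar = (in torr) 377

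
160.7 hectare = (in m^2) 1.607e+06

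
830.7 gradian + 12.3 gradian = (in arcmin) 4.552e+04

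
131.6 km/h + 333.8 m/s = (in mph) 828.5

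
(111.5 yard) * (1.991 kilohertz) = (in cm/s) 2.03e+07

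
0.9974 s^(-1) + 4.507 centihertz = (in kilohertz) 0.001042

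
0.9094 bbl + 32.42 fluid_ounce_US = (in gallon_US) 38.45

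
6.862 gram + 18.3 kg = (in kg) 18.31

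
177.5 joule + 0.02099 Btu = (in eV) 1.246e+21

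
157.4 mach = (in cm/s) 5.359e+06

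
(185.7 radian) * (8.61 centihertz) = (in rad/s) 15.99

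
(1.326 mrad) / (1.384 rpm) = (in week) 1.513e-08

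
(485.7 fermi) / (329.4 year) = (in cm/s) 4.676e-21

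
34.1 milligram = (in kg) 3.41e-05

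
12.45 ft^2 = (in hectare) 0.0001157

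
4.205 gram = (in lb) 0.00927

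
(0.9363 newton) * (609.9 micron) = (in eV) 3.564e+15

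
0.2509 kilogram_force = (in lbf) 0.5531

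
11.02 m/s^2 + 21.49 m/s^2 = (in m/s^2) 32.51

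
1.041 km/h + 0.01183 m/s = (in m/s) 0.301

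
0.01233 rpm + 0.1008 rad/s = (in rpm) 0.9749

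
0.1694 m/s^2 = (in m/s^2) 0.1694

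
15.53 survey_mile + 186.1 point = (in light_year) 2.642e-12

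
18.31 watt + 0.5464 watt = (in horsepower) 0.02529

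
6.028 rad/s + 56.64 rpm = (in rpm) 114.2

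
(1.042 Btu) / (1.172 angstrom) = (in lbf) 2.109e+12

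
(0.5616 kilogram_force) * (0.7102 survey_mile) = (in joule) 6295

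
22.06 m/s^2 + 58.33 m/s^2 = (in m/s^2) 80.39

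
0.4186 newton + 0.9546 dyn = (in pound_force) 0.09411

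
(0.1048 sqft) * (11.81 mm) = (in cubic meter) 0.000115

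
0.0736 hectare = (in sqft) 7922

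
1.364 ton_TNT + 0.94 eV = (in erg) 5.707e+16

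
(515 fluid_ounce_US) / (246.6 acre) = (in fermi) 1.526e+07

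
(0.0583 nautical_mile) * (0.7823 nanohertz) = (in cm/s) 8.447e-06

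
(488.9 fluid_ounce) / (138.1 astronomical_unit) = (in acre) 1.729e-19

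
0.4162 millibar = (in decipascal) 416.2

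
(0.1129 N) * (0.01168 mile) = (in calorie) 0.5072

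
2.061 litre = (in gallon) 0.5445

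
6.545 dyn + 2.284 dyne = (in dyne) 8.829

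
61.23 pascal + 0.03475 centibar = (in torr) 0.7199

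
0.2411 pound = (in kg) 0.1094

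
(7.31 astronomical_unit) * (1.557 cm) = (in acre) 4.207e+06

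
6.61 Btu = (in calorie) 1667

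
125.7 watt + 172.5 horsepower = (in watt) 1.288e+05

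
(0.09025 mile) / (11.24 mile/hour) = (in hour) 0.008029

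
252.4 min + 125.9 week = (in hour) 2.116e+04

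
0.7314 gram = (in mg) 731.4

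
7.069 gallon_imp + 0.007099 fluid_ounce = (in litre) 32.14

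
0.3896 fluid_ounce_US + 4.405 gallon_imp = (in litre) 20.04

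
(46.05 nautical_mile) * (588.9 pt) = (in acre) 4.378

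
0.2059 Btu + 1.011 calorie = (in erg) 2.215e+09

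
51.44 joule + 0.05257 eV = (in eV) 3.211e+20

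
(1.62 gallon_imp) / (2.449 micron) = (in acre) 0.7431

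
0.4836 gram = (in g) 0.4836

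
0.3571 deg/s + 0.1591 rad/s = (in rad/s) 0.1653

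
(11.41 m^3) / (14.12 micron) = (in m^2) 8.081e+05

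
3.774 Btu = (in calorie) 951.7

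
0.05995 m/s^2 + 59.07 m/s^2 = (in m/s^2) 59.13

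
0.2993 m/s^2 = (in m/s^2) 0.2993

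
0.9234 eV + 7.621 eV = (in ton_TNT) 3.272e-28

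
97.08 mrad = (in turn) 0.01545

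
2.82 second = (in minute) 0.047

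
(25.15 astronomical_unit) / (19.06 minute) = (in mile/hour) 7.359e+09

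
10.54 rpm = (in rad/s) 1.104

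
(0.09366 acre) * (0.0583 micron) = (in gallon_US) 0.005838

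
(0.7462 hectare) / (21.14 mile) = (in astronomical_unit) 1.466e-12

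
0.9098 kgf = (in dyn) 8.922e+05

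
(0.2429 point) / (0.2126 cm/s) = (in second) 0.04031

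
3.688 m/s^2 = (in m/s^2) 3.688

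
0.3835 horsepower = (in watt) 286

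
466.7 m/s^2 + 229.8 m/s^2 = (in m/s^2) 696.5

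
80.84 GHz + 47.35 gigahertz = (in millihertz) 1.282e+14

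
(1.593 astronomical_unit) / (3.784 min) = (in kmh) 3.779e+09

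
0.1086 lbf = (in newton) 0.4831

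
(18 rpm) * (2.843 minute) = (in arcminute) 1.105e+06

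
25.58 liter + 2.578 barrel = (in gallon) 115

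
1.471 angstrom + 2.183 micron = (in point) 0.006188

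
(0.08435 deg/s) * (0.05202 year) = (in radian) 2415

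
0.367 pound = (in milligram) 1.665e+05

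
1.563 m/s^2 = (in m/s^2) 1.563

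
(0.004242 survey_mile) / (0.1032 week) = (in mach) 3.212e-07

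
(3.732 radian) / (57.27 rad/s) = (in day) 7.542e-07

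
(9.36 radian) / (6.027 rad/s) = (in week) 2.568e-06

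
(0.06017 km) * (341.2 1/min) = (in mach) 1.005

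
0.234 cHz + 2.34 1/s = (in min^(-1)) 140.5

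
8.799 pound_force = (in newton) 39.14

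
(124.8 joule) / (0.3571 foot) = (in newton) 1147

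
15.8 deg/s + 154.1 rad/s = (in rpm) 1474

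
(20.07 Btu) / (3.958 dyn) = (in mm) 5.35e+11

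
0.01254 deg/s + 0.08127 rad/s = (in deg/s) 4.669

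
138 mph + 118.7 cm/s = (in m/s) 62.88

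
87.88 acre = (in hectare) 35.56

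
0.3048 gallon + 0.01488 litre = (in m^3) 0.001169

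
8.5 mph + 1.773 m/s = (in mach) 0.01637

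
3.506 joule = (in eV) 2.188e+19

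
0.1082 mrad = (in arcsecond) 22.32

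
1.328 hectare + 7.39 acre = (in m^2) 4.319e+04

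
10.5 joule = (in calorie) 2.51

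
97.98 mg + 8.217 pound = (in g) 3727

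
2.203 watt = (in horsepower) 0.002954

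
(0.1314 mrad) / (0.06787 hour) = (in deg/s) 3.081e-05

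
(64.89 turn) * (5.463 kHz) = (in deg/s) 1.276e+08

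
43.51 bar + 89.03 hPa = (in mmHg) 3.27e+04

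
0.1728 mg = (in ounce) 6.095e-06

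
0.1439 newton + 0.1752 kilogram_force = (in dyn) 1.862e+05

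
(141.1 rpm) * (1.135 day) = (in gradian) 9.225e+07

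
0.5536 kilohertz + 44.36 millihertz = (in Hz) 553.6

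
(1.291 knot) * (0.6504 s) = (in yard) 0.4724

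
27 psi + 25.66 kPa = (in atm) 2.09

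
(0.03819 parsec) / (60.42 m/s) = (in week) 3.225e+07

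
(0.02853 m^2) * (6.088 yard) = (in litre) 158.8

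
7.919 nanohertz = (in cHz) 7.919e-07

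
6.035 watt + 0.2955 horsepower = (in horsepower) 0.3036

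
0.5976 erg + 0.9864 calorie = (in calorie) 0.9864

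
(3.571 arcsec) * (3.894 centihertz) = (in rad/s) 6.742e-07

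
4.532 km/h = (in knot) 2.447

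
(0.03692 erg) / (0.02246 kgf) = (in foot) 5.499e-08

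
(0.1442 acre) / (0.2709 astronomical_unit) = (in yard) 1.575e-08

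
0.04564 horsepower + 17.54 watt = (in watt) 51.57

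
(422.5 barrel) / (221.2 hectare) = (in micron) 30.37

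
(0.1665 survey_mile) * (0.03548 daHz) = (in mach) 0.2792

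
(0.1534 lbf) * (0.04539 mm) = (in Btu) 2.936e-08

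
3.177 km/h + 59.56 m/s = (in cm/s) 6044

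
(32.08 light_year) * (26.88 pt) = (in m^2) 2.878e+15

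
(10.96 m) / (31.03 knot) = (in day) 7.947e-06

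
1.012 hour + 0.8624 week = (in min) 8754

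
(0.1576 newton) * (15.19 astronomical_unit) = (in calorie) 8.559e+10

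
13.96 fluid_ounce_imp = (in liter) 0.3966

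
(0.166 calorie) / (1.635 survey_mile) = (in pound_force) 5.934e-05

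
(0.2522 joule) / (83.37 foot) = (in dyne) 992.5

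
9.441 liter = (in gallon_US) 2.494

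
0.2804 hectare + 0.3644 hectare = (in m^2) 6448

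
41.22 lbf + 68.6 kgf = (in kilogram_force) 87.3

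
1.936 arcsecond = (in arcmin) 0.03227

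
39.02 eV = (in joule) 6.252e-18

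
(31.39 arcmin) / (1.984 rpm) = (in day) 5.087e-07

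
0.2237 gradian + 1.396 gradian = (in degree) 1.458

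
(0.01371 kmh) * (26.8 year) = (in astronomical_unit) 2.152e-05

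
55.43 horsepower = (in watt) 4.133e+04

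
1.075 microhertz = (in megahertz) 1.075e-12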